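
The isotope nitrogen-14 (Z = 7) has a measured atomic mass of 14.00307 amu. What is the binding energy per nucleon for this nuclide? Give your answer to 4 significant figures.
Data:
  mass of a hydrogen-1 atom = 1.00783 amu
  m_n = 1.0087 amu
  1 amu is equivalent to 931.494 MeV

7.495 MeV/nucleon

Z = 7, so N = A − Z = 14 − 7 = 7.
Σm = 7·m(¹H) + 7·m_n = 7.05481 + 7.0609 = 14.11571 amu
Δm = 14.11571 − 14.00307 = 0.11264 amu
Converting to energy: 0.11264 amu × 931.494 MeV/amu = 104.923 MeV
Dividing by A = 14 gives 7.495 MeV per nucleon.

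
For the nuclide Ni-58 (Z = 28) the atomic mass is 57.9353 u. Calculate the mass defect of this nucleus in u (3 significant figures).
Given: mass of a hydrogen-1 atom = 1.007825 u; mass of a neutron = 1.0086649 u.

0.544 u

Mass of separated nucleons = 28(1.007825) + 30(1.0086649) = 28.219100 + 30.2599470 = 58.4790470 u
Δm = 58.4790470 − 57.9353 = 0.5437470 u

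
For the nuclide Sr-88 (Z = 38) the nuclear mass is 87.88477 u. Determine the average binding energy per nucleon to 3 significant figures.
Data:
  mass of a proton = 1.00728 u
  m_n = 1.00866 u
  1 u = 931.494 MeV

Σm = 38·m_p + 50·m_n = 38.27664 + 50.43300 = 88.70964 u
The mass defect is 88.70964 − 87.88477 = 0.82487 u.
E_B = 0.82487 × 931.494 = 768.361 MeV
Per nucleon: 768.361 / 88 = 8.731 MeV

8.73 MeV/nucleon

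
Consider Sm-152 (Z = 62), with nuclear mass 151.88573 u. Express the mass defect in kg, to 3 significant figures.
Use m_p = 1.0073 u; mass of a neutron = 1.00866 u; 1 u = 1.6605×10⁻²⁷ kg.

Σm = 62·m_p + 90·m_n = 62.4526 + 90.77940 = 153.23200 u
Mass defect Δm = 153.23200 − 151.88573 = 1.34627 u
In SI units: 1.34627 u × 1.6605×10⁻²⁷ kg/u = 2.2355e-27 kg

2.24e-27 kg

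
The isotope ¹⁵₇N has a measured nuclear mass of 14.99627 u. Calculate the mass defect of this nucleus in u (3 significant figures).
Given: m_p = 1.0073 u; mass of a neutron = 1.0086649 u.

With 7 protons and 8 neutrons (A = 15):
Σm = 7·m_p + 8·m_n = 7.0511 + 8.0693192 = 15.1204192 u
The mass defect is 15.1204192 − 14.99627 = 0.1241492 u.

0.124 u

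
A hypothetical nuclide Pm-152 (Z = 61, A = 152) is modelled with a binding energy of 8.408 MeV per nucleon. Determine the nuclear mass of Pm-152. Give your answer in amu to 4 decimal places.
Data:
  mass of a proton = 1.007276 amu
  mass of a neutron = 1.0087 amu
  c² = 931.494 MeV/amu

Total binding energy = 152 × 8.408 = 1278.016 MeV
Mass defect = 1278.016 MeV / (931.494 MeV/amu) = 1.372007 amu
Constituent mass = 61(1.007276) + 91(1.0087) = 153.235536 amu
Nuclear mass = 153.235536 − 1.372007 = 151.863529 amu ≈ 151.8635 amu (to 4 decimal places)

151.8635 amu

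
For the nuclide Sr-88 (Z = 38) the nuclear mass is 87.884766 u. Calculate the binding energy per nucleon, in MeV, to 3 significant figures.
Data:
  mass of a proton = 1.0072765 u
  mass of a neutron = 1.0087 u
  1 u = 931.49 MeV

The nucleus contains 38 protons and 88 − 38 = 50 neutrons.
Σm = 38·m_p + 50·m_n = 38.2765070 + 50.4350 = 88.7115070 u
Mass defect Δm = 88.7115070 − 87.884766 = 0.8267410 u
Binding energy = Δm·c² = 0.8267410 × 931.49 MeV/u = 770.101 MeV
Per nucleon: 770.101 / 88 = 8.751 MeV

8.75 MeV/nucleon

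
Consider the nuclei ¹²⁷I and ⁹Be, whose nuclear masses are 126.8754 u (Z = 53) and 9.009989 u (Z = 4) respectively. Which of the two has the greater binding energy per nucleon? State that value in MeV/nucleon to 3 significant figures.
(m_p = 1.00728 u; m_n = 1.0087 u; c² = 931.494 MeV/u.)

¹²⁷I: Σm = 53(1.00728) + 74(1.0087) = 128.02964 u; Δm = 1.15424 u; E_B = 1075.2 MeV; E_B/A = 8.466 MeV
⁹Be: Σm = 4(1.00728) + 5(1.0087) = 9.07262 u; Δm = 0.062631 u; E_B = 58.340 MeV; E_B/A = 6.482 MeV
¹²⁷I has the higher binding energy per nucleon, so it is the more tightly bound nucleus.

¹²⁷I; 8.47 MeV/nucleon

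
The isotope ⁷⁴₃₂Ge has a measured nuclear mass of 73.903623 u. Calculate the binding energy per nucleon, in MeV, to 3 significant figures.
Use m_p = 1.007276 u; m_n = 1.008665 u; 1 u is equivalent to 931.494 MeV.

8.73 MeV/nucleon

With 32 protons and 42 neutrons (A = 74):
Mass of separated nucleons = 32(1.007276) + 42(1.008665) = 32.232832 + 42.363930 = 74.596762 u
The mass defect is 74.596762 − 73.903623 = 0.693139 u.
Binding energy = Δm·c² = 0.693139 × 931.494 MeV/u = 645.655 MeV
Per nucleon: 645.655 / 74 = 8.725 MeV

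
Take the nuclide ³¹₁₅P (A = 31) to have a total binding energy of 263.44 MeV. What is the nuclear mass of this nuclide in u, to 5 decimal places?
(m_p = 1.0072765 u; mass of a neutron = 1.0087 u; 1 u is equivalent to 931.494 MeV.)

Mass defect = 263.44 MeV / (931.494 MeV/u) = 0.2828145 u
Constituent mass = 15(1.0072765) + 16(1.0087) = 31.2483475 u
Nuclear mass = 31.2483475 − 0.2828145 = 30.9655330 u ≈ 30.96553 u (to 5 decimal places)

30.96553 u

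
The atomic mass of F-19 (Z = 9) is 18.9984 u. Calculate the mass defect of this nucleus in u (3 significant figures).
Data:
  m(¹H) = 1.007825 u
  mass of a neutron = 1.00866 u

Mass of separated nucleons = 9(1.007825) + 10(1.00866) = 9.070425 + 10.08660 = 19.157025 u
The mass defect is 19.157025 − 18.9984 = 0.158625 u.

0.159 u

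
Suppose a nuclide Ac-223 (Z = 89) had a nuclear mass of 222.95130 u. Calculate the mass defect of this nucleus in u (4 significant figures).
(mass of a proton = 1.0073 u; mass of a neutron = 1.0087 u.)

1.864 u

The nucleus contains 89 protons and 223 − 89 = 134 neutrons.
Total constituent mass: 89 × 1.0073 + 134 × 1.0087 = 224.8155 u
Δm = 224.8155 − 222.95130 = 1.86420 u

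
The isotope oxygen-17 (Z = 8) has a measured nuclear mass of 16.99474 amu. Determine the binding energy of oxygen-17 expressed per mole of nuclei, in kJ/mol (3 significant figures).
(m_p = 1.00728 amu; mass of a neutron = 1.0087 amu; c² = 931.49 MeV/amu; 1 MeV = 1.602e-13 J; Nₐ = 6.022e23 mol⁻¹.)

With 8 protons and 9 neutrons (A = 17):
Total constituent mass: 8 × 1.00728 + 9 × 1.0087 = 17.13654 amu
Mass defect Δm = 17.13654 − 16.99474 = 0.14180 amu
Binding energy = Δm·c² = 0.14180 × 931.49 MeV/amu = 132.085 MeV
Per nucleus in joules: 132.085 MeV × 1.602e-13 J/MeV = 2.1160e-11 J
Per mole: 2.1160e-11 J × 6.022e23 mol⁻¹ = 1.2743e+13 J/mol

1.27e+10 kJ/mol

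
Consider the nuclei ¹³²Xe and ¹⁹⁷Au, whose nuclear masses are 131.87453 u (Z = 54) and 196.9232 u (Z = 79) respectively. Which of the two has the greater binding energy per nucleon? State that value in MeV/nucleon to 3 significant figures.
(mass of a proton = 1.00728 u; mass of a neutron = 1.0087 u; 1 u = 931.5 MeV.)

¹³²Xe; 8.45 MeV/nucleon

¹³²Xe: Σm = 54(1.00728) + 78(1.0087) = 133.07172 u; Δm = 1.19719 u; E_B = 1115.2 MeV; E_B/A = 8.448 MeV
¹⁹⁷Au: Σm = 79(1.00728) + 118(1.0087) = 198.60172 u; Δm = 1.67852 u; E_B = 1563.5 MeV; E_B/A = 7.937 MeV
¹³²Xe has the higher binding energy per nucleon, so it is the more tightly bound nucleus.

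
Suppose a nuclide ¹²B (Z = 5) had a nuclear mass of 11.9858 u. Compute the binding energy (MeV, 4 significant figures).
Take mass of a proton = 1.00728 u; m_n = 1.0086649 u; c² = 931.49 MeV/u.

Total constituent mass: 5 × 1.00728 + 7 × 1.0086649 = 12.0970543 u
The mass defect is 12.0970543 − 11.9858 = 0.1112543 u.
Converting to energy: 0.1112543 u × 931.49 MeV/u = 103.632 MeV

103.6 MeV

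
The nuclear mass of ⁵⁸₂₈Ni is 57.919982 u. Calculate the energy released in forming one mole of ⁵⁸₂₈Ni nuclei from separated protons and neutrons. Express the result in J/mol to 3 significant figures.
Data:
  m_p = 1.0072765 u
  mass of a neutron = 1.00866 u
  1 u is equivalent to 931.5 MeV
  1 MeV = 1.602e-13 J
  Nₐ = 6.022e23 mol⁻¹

4.88e+13 J/mol

Z = 28, so N = A − Z = 58 − 28 = 30.
Total constituent mass: 28 × 1.0072765 + 30 × 1.00866 = 58.4635420 u
Δm = 58.4635420 − 57.919982 = 0.5435600 u
E_B = 0.5435600 × 931.5 = 506.326 MeV
Per nucleus in joules: 506.326 MeV × 1.602e-13 J/MeV = 8.1113e-11 J
Per mole: 8.1113e-11 J × 6.022e23 mol⁻¹ = 4.8846e+13 J/mol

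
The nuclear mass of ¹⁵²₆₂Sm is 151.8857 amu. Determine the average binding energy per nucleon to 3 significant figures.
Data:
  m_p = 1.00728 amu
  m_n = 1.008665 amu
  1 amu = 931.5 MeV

Mass of separated nucleons = 62(1.00728) + 90(1.008665) = 62.45136 + 90.779850 = 153.231210 amu
The mass defect is 153.231210 − 151.8857 = 1.345510 amu.
Converting to energy: 1.345510 amu × 931.5 MeV/amu = 1253.34 MeV
Per nucleon: 1253.34 / 152 = 8.246 MeV

8.25 MeV/nucleon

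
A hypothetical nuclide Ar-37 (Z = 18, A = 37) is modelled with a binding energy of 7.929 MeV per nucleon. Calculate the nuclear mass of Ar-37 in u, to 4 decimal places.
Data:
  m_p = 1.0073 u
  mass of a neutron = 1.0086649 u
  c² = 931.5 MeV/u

Total binding energy = 37 × 7.929 = 293.373 MeV
Mass defect = 293.373 MeV / (931.5 MeV/u) = 0.314947 u
Constituent mass = 18(1.0073) + 19(1.0086649) = 37.2960331 u
Nuclear mass = 37.2960331 − 0.314947 = 36.9810861 u ≈ 36.9811 u (to 4 decimal places)

36.9811 u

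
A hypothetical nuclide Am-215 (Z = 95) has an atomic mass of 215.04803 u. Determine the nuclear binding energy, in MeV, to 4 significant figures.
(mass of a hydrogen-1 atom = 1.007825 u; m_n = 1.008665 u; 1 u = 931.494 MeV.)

1616 MeV

The nucleus contains 95 protons and 215 − 95 = 120 neutrons.
Total constituent mass: 95 × 1.007825 + 120 × 1.008665 = 216.783175 u
Mass defect Δm = 216.783175 − 215.04803 = 1.735145 u
Binding energy = Δm·c² = 1.735145 × 931.494 MeV/u = 1616.28 MeV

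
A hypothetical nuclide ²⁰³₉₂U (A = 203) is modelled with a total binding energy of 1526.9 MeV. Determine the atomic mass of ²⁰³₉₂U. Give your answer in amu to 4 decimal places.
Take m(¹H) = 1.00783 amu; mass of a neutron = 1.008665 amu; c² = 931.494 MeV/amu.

Mass defect = 1526.9 MeV / (931.494 MeV/amu) = 1.639195 amu
Constituent mass = 92(1.00783) + 111(1.008665) = 204.682175 amu
Atomic mass = 204.682175 − 1.639195 = 203.042980 amu ≈ 203.0430 amu (to 4 decimal places)

203.0430 amu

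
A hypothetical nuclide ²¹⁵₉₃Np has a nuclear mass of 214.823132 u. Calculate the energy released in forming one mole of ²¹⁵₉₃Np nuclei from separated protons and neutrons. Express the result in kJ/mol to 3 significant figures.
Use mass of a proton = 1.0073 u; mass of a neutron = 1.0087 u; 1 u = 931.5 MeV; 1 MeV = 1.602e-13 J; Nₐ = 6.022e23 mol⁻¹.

Z = 93, so N = A − Z = 215 − 93 = 122.
Total constituent mass: 93 × 1.0073 + 122 × 1.0087 = 216.7403 u
The mass defect is 216.7403 − 214.823132 = 1.917168 u.
Converting to energy: 1.917168 u × 931.5 MeV/u = 1785.84 MeV
Per nucleus in joules: 1785.84 MeV × 1.602e-13 J/MeV = 2.8609e-10 J
Per mole: 2.8609e-10 J × 6.022e23 mol⁻¹ = 1.7228e+14 J/mol

1.72e+11 kJ/mol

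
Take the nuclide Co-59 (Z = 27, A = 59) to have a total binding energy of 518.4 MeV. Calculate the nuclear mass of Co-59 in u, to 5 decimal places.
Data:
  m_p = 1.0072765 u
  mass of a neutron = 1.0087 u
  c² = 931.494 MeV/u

58.91834 u

Mass defect = 518.4 MeV / (931.494 MeV/u) = 0.5565253 u
Constituent mass = 27(1.0072765) + 32(1.0087) = 59.4748655 u
Nuclear mass = 59.4748655 − 0.5565253 = 58.9183402 u ≈ 58.91834 u (to 5 decimal places)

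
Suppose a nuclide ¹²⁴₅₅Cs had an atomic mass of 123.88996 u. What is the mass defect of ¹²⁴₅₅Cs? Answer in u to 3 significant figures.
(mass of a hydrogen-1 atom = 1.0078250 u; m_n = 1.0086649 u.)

Z = 55, so N = A − Z = 124 − 55 = 69.
Σm = 55·m(¹H) + 69·m_n = 55.4303750 + 69.5978781 = 125.0282531 u
The mass defect is 125.0282531 − 123.88996 = 1.1382931 u.

1.14 u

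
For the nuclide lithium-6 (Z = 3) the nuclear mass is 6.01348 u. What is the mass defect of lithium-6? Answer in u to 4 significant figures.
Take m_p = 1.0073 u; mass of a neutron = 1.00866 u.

Σm = 3·m_p + 3·m_n = 3.0219 + 3.02598 = 6.04788 u
The mass defect is 6.04788 − 6.01348 = 0.03440 u.

0.03440 u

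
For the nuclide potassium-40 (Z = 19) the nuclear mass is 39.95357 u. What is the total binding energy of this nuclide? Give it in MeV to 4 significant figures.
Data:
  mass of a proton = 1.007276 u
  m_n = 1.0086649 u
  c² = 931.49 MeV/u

341.5 MeV

The nucleus contains 19 protons and 40 − 19 = 21 neutrons.
Mass of separated nucleons = 19(1.007276) + 21(1.0086649) = 19.138244 + 21.1819629 = 40.3202069 u
Mass defect Δm = 40.3202069 − 39.95357 = 0.3666369 u
E_B = 0.3666369 × 931.49 = 341.519 MeV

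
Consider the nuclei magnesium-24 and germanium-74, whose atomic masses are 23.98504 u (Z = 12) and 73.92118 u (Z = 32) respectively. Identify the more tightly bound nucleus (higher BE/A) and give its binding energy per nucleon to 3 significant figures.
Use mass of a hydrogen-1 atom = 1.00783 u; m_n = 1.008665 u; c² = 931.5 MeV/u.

germanium-74; 8.73 MeV/nucleon

magnesium-24: Σm = 12(1.00783) + 12(1.008665) = 24.197940 u; Δm = 0.212900 u; E_B = 198.32 MeV; E_B/A = 8.263 MeV
germanium-74: Σm = 32(1.00783) + 42(1.008665) = 74.614490 u; Δm = 0.693310 u; E_B = 645.82 MeV; E_B/A = 8.727 MeV
germanium-74 has the higher binding energy per nucleon, so it is the more tightly bound nucleus.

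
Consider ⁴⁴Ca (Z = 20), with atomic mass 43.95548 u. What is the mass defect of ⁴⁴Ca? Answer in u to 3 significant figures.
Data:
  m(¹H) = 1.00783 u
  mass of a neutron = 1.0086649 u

0.409 u

The nucleus contains 20 protons and 44 − 20 = 24 neutrons.
Total constituent mass: 20 × 1.00783 + 24 × 1.0086649 = 44.3645576 u
The mass defect is 44.3645576 − 43.95548 = 0.4090776 u.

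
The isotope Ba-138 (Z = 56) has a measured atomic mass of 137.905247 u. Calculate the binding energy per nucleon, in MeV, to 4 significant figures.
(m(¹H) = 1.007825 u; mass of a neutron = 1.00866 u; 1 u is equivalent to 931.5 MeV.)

Σm = 56·m(¹H) + 82·m_n = 56.438200 + 82.71012 = 139.148320 u
The mass defect is 139.148320 − 137.905247 = 1.243073 u.
Binding energy = Δm·c² = 1.243073 × 931.5 MeV/u = 1157.92 MeV
BE/A = 1157.92 MeV / 138 = 8.391 MeV/nucleon

8.391 MeV/nucleon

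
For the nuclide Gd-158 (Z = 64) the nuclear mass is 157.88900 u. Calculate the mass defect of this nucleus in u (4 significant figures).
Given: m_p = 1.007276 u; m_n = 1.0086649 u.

With 64 protons and 94 neutrons (A = 158):
Total constituent mass: 64 × 1.007276 + 94 × 1.0086649 = 159.2801646 u
The mass defect is 159.2801646 − 157.88900 = 1.3911646 u.

1.391 u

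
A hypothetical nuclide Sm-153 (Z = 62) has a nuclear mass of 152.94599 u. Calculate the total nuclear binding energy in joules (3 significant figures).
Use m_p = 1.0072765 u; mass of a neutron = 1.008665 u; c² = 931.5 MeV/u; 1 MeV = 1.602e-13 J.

Σm = 62·m_p + 91·m_n = 62.4511430 + 91.788515 = 154.2396580 u
Mass defect Δm = 154.2396580 − 152.94599 = 1.2936680 u
Converting to energy: 1.2936680 u × 931.5 MeV/u = 1205.05 MeV
In joules: 1205.05 MeV × 1.602e-13 J/MeV = 1.9305e-10 J

1.93e-10 J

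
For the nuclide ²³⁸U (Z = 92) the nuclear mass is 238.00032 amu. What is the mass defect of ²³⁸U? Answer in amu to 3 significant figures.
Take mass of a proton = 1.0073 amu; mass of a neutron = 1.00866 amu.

Σm = 92·m_p + 146·m_n = 92.6716 + 147.26436 = 239.93596 amu
Δm = 239.93596 − 238.00032 = 1.93564 amu

1.94 amu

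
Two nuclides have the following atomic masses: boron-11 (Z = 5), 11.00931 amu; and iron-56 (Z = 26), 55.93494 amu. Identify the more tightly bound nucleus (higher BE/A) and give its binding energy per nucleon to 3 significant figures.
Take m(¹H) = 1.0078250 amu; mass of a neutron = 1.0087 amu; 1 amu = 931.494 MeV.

boron-11: Σm = 5(1.0078250) + 6(1.0087) = 11.0913250 amu; Δm = 0.0820150 amu; E_B = 76.396 MeV; E_B/A = 6.945 MeV
iron-56: Σm = 26(1.0078250) + 30(1.0087) = 56.4644500 amu; Δm = 0.5295100 amu; E_B = 493.24 MeV; E_B/A = 8.808 MeV
iron-56 has the higher binding energy per nucleon, so it is the more tightly bound nucleus.

iron-56; 8.81 MeV/nucleon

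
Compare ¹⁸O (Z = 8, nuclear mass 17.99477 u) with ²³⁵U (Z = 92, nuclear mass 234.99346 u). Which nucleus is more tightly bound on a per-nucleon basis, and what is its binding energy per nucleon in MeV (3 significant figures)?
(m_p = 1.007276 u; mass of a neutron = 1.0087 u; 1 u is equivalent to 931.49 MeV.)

¹⁸O: Σm = 8(1.007276) + 10(1.0087) = 18.145208 u; Δm = 0.150438 u; E_B = 140.13 MeV; E_B/A = 7.785 MeV
²³⁵U: Σm = 92(1.007276) + 143(1.0087) = 236.913492 u; Δm = 1.920032 u; E_B = 1788.5 MeV; E_B/A = 7.611 MeV
¹⁸O has the higher binding energy per nucleon, so it is the more tightly bound nucleus.

¹⁸O; 7.79 MeV/nucleon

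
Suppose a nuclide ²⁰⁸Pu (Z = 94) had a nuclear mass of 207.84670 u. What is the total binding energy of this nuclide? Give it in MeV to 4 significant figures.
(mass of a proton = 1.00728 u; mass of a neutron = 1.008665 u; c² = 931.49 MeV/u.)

The nucleus contains 94 protons and 208 − 94 = 114 neutrons.
Σm = 94·m_p + 114·m_n = 94.68432 + 114.987810 = 209.672130 u
Δm = 209.672130 − 207.84670 = 1.825430 u
E_B = 1.825430 × 931.49 = 1700.37 MeV

1700 MeV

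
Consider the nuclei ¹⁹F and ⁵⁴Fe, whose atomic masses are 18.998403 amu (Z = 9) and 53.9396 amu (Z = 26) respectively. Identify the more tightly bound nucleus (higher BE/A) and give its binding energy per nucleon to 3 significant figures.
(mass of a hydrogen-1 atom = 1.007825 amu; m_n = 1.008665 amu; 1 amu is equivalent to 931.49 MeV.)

¹⁹F: Σm = 9(1.007825) + 10(1.008665) = 19.157075 amu; Δm = 0.158672 amu; E_B = 147.80 MeV; E_B/A = 7.779 MeV
⁵⁴Fe: Σm = 26(1.007825) + 28(1.008665) = 54.446070 amu; Δm = 0.506470 amu; E_B = 471.772 MeV; E_B/A = 8.737 MeV
⁵⁴Fe has the higher binding energy per nucleon, so it is the more tightly bound nucleus.

⁵⁴Fe; 8.74 MeV/nucleon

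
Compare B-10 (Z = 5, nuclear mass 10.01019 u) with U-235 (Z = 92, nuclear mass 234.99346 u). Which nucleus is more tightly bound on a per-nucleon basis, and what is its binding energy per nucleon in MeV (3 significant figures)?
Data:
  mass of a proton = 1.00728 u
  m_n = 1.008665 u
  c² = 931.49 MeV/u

U-235; 7.59 MeV/nucleon

B-10: Σm = 5(1.00728) + 5(1.008665) = 10.079725 u; Δm = 0.069535 u; E_B = 64.771 MeV; E_B/A = 6.477 MeV
U-235: Σm = 92(1.00728) + 143(1.008665) = 236.908855 u; Δm = 1.915395 u; E_B = 1784.2 MeV; E_B/A = 7.592 MeV
U-235 has the higher binding energy per nucleon, so it is the more tightly bound nucleus.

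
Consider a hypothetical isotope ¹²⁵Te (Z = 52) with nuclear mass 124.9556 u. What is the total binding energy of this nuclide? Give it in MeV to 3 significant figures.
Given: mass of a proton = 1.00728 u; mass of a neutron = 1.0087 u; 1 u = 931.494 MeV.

986 MeV

Σm = 52·m_p + 73·m_n = 52.37856 + 73.6351 = 126.01366 u
The mass defect is 126.01366 − 124.9556 = 1.05806 u.
E_B = 1.05806 × 931.494 = 985.577 MeV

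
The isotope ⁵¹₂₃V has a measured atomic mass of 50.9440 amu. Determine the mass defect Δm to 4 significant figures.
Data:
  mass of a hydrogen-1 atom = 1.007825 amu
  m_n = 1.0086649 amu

0.4786 amu

Σm = 23·m(¹H) + 28·m_n = 23.179975 + 28.2426172 = 51.4225922 amu
Δm = 51.4225922 − 50.9440 = 0.4785922 amu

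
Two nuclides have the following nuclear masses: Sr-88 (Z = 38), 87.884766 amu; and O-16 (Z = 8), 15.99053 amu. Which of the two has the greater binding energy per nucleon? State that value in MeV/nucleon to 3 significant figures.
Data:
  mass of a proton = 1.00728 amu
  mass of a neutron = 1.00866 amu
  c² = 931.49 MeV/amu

Sr-88: Σm = 38(1.00728) + 50(1.00866) = 88.70964 amu; Δm = 0.824874 amu; E_B = 768.36 MeV; E_B/A = 8.731 MeV
O-16: Σm = 8(1.00728) + 8(1.00866) = 16.12752 amu; Δm = 0.13699 amu; E_B = 127.60 MeV; E_B/A = 7.975 MeV
Sr-88 has the higher binding energy per nucleon, so it is the more tightly bound nucleus.

Sr-88; 8.73 MeV/nucleon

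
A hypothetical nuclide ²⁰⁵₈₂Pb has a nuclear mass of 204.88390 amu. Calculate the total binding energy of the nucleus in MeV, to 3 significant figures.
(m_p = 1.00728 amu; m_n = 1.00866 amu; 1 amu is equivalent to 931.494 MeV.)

1660 MeV

With 82 protons and 123 neutrons (A = 205):
Total constituent mass: 82 × 1.00728 + 123 × 1.00866 = 206.66214 amu
Mass defect Δm = 206.66214 − 204.88390 = 1.77824 amu
Binding energy = Δm·c² = 1.77824 × 931.494 MeV/amu = 1656.42 MeV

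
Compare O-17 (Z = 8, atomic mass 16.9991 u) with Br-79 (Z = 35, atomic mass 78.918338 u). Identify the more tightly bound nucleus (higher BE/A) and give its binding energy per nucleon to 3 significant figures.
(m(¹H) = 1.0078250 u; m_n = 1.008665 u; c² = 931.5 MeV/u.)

Br-79; 8.69 MeV/nucleon

O-17: Σm = 8(1.0078250) + 9(1.008665) = 17.1405850 u; Δm = 0.1414850 u; E_B = 131.793 MeV; E_B/A = 7.753 MeV
Br-79: Σm = 35(1.0078250) + 44(1.008665) = 79.6551350 u; Δm = 0.7367970 u; E_B = 686.33 MeV; E_B/A = 8.688 MeV
Br-79 has the higher binding energy per nucleon, so it is the more tightly bound nucleus.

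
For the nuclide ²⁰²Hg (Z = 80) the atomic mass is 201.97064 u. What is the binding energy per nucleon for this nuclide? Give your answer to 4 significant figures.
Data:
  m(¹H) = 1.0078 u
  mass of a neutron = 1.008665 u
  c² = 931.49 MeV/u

The nucleus contains 80 protons and 202 − 80 = 122 neutrons.
Total constituent mass: 80 × 1.0078 + 122 × 1.008665 = 203.681130 u
The mass defect is 203.681130 − 201.97064 = 1.710490 u.
Binding energy = Δm·c² = 1.710490 × 931.49 MeV/u = 1593.30 MeV
Per nucleon: 1593.30 / 202 = 7.888 MeV

7.888 MeV/nucleon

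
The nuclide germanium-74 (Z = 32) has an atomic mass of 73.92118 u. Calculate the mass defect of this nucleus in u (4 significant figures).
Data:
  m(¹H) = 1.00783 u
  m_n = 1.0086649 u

0.6933 u

With 32 protons and 42 neutrons (A = 74):
Total constituent mass: 32 × 1.00783 + 42 × 1.0086649 = 74.6144858 u
The mass defect is 74.6144858 − 73.92118 = 0.6933058 u.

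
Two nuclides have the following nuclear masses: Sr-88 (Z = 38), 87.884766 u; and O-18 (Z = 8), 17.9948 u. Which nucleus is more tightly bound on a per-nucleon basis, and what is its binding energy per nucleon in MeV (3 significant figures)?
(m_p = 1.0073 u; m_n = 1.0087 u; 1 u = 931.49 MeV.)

Sr-88: Σm = 38(1.0073) + 50(1.0087) = 88.7124 u; Δm = 0.827634 u; E_B = 770.93 MeV; E_B/A = 8.761 MeV
O-18: Σm = 8(1.0073) + 10(1.0087) = 18.1454 u; Δm = 0.1506 u; E_B = 140.28 MeV; E_B/A = 7.793 MeV
Sr-88 has the higher binding energy per nucleon, so it is the more tightly bound nucleus.

Sr-88; 8.76 MeV/nucleon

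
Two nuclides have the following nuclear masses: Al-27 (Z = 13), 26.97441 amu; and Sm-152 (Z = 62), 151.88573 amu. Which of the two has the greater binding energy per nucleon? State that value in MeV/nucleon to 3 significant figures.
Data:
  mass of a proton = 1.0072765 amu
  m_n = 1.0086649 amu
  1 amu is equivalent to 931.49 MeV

Al-27; 8.33 MeV/nucleon

Al-27: Σm = 13(1.0072765) + 14(1.0086649) = 27.2159031 amu; Δm = 0.2414931 amu; E_B = 224.95 MeV; E_B/A = 8.331 MeV
Sm-152: Σm = 62(1.0072765) + 90(1.0086649) = 153.2309840 amu; Δm = 1.3452540 amu; E_B = 1253.1 MeV; E_B/A = 8.244 MeV
Al-27 has the higher binding energy per nucleon, so it is the more tightly bound nucleus.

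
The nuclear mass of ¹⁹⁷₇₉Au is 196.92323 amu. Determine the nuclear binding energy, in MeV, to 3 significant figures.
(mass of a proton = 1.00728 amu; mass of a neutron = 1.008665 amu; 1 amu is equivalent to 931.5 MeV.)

1560 MeV

Z = 79, so N = A − Z = 197 − 79 = 118.
Mass of separated nucleons = 79(1.00728) + 118(1.008665) = 79.57512 + 119.022470 = 198.597590 amu
The mass defect is 198.597590 − 196.92323 = 1.674360 amu.
Binding energy = Δm·c² = 1.674360 × 931.5 MeV/amu = 1559.67 MeV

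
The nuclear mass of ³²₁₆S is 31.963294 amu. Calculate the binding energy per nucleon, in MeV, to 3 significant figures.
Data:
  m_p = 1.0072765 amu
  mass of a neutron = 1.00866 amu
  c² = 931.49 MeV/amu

8.49 MeV/nucleon

Z = 16, so N = A − Z = 32 − 16 = 16.
Σm = 16·m_p + 16·m_n = 16.1164240 + 16.13856 = 32.2549840 amu
Δm = 32.2549840 − 31.963294 = 0.2916900 amu
E_B = 0.2916900 × 931.49 = 271.706 MeV
Per nucleon: 271.706 / 32 = 8.491 MeV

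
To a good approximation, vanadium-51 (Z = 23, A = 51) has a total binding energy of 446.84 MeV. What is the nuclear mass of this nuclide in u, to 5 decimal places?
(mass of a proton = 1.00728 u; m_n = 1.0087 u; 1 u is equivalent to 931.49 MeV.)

50.93134 u

Mass defect = 446.84 MeV / (931.49 MeV/u) = 0.4797046 u
Constituent mass = 23(1.00728) + 28(1.0087) = 51.41104 u
Nuclear mass = 51.41104 − 0.4797046 = 50.9313354 u ≈ 50.93134 u (to 5 decimal places)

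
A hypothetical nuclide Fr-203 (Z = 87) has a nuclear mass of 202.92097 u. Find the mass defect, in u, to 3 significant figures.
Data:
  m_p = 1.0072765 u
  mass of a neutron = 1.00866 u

1.72 u

The nucleus contains 87 protons and 203 − 87 = 116 neutrons.
Total constituent mass: 87 × 1.0072765 + 116 × 1.00866 = 204.6376155 u
Δm = 204.6376155 − 202.92097 = 1.7166455 u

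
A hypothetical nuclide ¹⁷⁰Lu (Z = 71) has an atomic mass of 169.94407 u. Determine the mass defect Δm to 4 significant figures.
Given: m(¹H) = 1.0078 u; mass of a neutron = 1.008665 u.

1.468 u

The nucleus contains 71 protons and 170 − 71 = 99 neutrons.
Total constituent mass: 71 × 1.0078 + 99 × 1.008665 = 171.411635 u
Mass defect Δm = 171.411635 − 169.94407 = 1.467565 u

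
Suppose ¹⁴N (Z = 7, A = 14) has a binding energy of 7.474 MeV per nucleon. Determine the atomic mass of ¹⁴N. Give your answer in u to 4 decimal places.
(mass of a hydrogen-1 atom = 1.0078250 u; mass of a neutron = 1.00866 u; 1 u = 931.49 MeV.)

Total binding energy = 14 × 7.474 = 104.636 MeV
Mass defect = 104.636 MeV / (931.49 MeV/u) = 0.112332 u
Constituent mass = 7(1.0078250) + 7(1.00866) = 14.1153950 u
Atomic mass = 14.1153950 − 0.112332 = 14.0030630 u ≈ 14.0031 u (to 4 decimal places)

14.0031 u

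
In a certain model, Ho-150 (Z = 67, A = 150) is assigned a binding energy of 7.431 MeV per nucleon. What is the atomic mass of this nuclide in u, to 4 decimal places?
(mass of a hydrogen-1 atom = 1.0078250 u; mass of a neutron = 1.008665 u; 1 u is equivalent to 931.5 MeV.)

150.0469 u

Total binding energy = 150 × 7.431 = 1114.650 MeV
Mass defect = 1114.650 MeV / (931.5 MeV/u) = 1.196618 u
Constituent mass = 67(1.0078250) + 83(1.008665) = 151.2434700 u
Atomic mass = 151.2434700 − 1.196618 = 150.0468520 u ≈ 150.0469 u (to 4 decimal places)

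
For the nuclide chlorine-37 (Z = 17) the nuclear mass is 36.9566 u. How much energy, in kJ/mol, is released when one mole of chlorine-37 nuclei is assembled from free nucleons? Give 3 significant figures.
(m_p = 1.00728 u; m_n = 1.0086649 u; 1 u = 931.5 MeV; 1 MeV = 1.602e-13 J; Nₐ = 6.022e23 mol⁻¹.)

Z = 17, so N = A − Z = 37 − 17 = 20.
Total constituent mass: 17 × 1.00728 + 20 × 1.0086649 = 37.2970580 u
Mass defect Δm = 37.2970580 − 36.9566 = 0.3404580 u
Binding energy = Δm·c² = 0.3404580 × 931.5 MeV/u = 317.137 MeV
Per nucleus in joules: 317.137 MeV × 1.602e-13 J/MeV = 5.0805e-11 J
Per mole: 5.0805e-11 J × 6.022e23 mol⁻¹ = 3.0595e+13 J/mol

3.06e+10 kJ/mol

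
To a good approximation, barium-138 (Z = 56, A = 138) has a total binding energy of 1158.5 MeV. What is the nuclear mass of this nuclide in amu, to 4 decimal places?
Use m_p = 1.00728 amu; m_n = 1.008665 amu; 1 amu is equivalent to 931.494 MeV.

Mass defect = 1158.5 MeV / (931.494 MeV/amu) = 1.243701 amu
Constituent mass = 56(1.00728) + 82(1.008665) = 139.118210 amu
Nuclear mass = 139.118210 − 1.243701 = 137.874509 amu ≈ 137.8745 amu (to 4 decimal places)

137.8745 amu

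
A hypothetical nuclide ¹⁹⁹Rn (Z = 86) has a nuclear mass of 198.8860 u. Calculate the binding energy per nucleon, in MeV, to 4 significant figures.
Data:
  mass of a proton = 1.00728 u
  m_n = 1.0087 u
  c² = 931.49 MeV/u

Σm = 86·m_p + 113·m_n = 86.62608 + 113.9831 = 200.60918 u
Δm = 200.60918 − 198.8860 = 1.72318 u
Converting to energy: 1.72318 u × 931.49 MeV/u = 1605.12 MeV
Per nucleon: 1605.12 / 199 = 8.066 MeV

8.066 MeV/nucleon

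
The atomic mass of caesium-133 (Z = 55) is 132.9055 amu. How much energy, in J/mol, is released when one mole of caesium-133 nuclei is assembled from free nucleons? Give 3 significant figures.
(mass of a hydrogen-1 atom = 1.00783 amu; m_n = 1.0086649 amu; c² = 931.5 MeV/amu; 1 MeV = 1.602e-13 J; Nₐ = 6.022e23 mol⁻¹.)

1.08e+14 J/mol

Σm = 55·m(¹H) + 78·m_n = 55.43065 + 78.6758622 = 134.1065122 amu
The mass defect is 134.1065122 − 132.9055 = 1.2010122 amu.
Binding energy = Δm·c² = 1.2010122 × 931.5 MeV/amu = 1118.74 MeV
Per nucleus in joules: 1118.74 MeV × 1.602e-13 J/MeV = 1.7922e-10 J
Per mole: 1.7922e-10 J × 6.022e23 mol⁻¹ = 1.0793e+14 J/mol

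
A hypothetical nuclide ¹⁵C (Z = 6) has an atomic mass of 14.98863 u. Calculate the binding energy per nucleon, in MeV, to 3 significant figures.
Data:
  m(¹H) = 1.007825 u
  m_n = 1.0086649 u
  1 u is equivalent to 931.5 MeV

8.46 MeV/nucleon

With 6 protons and 9 neutrons (A = 15):
Mass of separated nucleons = 6(1.007825) + 9(1.0086649) = 6.046950 + 9.0779841 = 15.1249341 u
The mass defect is 15.1249341 − 14.98863 = 0.1363041 u.
E_B = 0.1363041 × 931.5 = 126.967 MeV
Dividing by A = 15 gives 8.464 MeV per nucleon.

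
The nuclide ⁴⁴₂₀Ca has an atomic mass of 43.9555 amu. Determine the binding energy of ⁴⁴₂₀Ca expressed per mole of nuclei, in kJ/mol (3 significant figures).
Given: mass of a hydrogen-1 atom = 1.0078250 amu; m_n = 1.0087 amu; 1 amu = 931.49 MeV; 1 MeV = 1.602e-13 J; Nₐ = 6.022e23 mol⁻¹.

3.68e+10 kJ/mol

The nucleus contains 20 protons and 44 − 20 = 24 neutrons.
Total constituent mass: 20 × 1.0078250 + 24 × 1.0087 = 44.3653000 amu
Δm = 44.3653000 − 43.9555 = 0.4098000 amu
E_B = 0.4098000 × 931.49 = 381.725 MeV
Per nucleus in joules: 381.725 MeV × 1.602e-13 J/MeV = 6.1152e-11 J
Per mole: 6.1152e-11 J × 6.022e23 mol⁻¹ = 3.6826e+13 J/mol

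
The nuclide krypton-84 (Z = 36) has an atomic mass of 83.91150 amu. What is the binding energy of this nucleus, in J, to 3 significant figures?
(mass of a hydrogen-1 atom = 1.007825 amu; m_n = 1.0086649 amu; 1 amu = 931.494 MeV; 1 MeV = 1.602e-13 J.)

Z = 36, so N = A − Z = 84 − 36 = 48.
Mass of separated nucleons = 36(1.007825) + 48(1.0086649) = 36.281700 + 48.4159152 = 84.6976152 amu
The mass defect is 84.6976152 − 83.91150 = 0.7861152 amu.
Binding energy = Δm·c² = 0.7861152 × 931.494 MeV/amu = 732.262 MeV
In joules: 732.262 MeV × 1.602e-13 J/MeV = 1.1731e-10 J

1.17e-10 J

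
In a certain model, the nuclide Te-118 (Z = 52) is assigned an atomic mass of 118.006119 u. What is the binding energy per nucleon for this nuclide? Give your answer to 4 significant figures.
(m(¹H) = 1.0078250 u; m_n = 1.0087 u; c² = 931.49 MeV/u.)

Mass of separated nucleons = 52(1.0078250) + 66(1.0087) = 52.4069000 + 66.5742 = 118.9811000 u
Δm = 118.9811000 − 118.006119 = 0.9749810 u
Converting to energy: 0.9749810 u × 931.49 MeV/u = 908.185 MeV
Dividing by A = 118 gives 7.696 MeV per nucleon.

7.696 MeV/nucleon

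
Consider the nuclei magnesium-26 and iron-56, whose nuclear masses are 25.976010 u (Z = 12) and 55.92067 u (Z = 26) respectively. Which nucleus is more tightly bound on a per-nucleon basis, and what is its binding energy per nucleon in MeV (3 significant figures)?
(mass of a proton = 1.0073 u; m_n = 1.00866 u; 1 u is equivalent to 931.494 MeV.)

iron-56; 8.80 MeV/nucleon

magnesium-26: Σm = 12(1.0073) + 14(1.00866) = 26.20884 u; Δm = 0.232830 u; E_B = 216.88 MeV; E_B/A = 8.342 MeV
iron-56: Σm = 26(1.0073) + 30(1.00866) = 56.44960 u; Δm = 0.52893 u; E_B = 492.70 MeV; E_B/A = 8.798 MeV
iron-56 has the higher binding energy per nucleon, so it is the more tightly bound nucleus.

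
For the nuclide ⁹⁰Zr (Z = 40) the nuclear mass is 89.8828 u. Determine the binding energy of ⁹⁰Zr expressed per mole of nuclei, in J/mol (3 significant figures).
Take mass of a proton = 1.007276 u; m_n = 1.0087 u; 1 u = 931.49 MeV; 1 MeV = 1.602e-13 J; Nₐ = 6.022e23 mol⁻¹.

The nucleus contains 40 protons and 90 − 40 = 50 neutrons.
Mass of separated nucleons = 40(1.007276) + 50(1.0087) = 40.291040 + 50.4350 = 90.726040 u
The mass defect is 90.726040 − 89.8828 = 0.843240 u.
Converting to energy: 0.843240 u × 931.49 MeV/u = 785.470 MeV
Per nucleus in joules: 785.470 MeV × 1.602e-13 J/MeV = 1.2583e-10 J
Per mole: 1.2583e-10 J × 6.022e23 mol⁻¹ = 7.5775e+13 J/mol

7.58e+13 J/mol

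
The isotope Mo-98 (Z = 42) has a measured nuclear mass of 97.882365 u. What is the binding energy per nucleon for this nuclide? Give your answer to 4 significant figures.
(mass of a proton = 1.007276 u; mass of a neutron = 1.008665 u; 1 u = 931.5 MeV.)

The nucleus contains 42 protons and 98 − 42 = 56 neutrons.
Σm = 42·m_p + 56·m_n = 42.305592 + 56.485240 = 98.790832 u
Δm = 98.790832 − 97.882365 = 0.908467 u
E_B = 0.908467 × 931.5 = 846.237 MeV
Per nucleon: 846.237 / 98 = 8.635 MeV

8.635 MeV/nucleon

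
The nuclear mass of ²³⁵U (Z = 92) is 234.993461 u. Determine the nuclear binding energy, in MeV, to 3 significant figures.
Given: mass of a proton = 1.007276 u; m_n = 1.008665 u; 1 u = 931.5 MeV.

1780 MeV

The nucleus contains 92 protons and 235 − 92 = 143 neutrons.
Σm = 92·m_p + 143·m_n = 92.669392 + 144.239095 = 236.908487 u
The mass defect is 236.908487 − 234.993461 = 1.915026 u.
Binding energy = Δm·c² = 1.915026 × 931.5 MeV/u = 1783.85 MeV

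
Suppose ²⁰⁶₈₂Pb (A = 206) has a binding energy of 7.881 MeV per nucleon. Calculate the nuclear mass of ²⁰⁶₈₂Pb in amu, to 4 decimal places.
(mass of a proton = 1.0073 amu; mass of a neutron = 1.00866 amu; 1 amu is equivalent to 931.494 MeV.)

205.9296 amu

Total binding energy = 206 × 7.881 = 1623.486 MeV
Mass defect = 1623.486 MeV / (931.494 MeV/amu) = 1.742884 amu
Constituent mass = 82(1.0073) + 124(1.00866) = 207.67244 amu
Nuclear mass = 207.67244 − 1.742884 = 205.929556 amu ≈ 205.9296 amu (to 4 decimal places)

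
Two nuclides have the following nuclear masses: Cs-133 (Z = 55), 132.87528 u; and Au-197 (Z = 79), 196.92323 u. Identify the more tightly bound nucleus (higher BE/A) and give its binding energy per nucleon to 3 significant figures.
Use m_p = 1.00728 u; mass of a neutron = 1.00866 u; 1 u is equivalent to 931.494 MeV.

Cs-133: Σm = 55(1.00728) + 78(1.00866) = 134.07588 u; Δm = 1.20060 u; E_B = 1118.4 MeV; E_B/A = 8.409 MeV
Au-197: Σm = 79(1.00728) + 118(1.00866) = 198.59700 u; Δm = 1.67377 u; E_B = 1559.1 MeV; E_B/A = 7.914 MeV
Cs-133 has the higher binding energy per nucleon, so it is the more tightly bound nucleus.

Cs-133; 8.41 MeV/nucleon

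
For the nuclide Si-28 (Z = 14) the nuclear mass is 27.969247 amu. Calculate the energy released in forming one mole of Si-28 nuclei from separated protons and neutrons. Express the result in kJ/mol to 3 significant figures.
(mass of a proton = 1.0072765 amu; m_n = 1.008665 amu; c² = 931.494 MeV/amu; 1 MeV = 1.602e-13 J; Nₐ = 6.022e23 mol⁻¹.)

The nucleus contains 14 protons and 28 − 14 = 14 neutrons.
Σm = 14·m_p + 14·m_n = 14.1018710 + 14.121310 = 28.2231810 amu
The mass defect is 28.2231810 − 27.969247 = 0.2539340 amu.
Binding energy = Δm·c² = 0.2539340 × 931.494 MeV/amu = 236.538 MeV
Per nucleus in joules: 236.538 MeV × 1.602e-13 J/MeV = 3.7893e-11 J
Per mole: 3.7893e-11 J × 6.022e23 mol⁻¹ = 2.2819e+13 J/mol

2.28e+10 kJ/mol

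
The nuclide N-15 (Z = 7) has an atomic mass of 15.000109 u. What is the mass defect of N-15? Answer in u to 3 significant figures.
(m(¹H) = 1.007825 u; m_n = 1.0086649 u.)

0.124 u

With 7 protons and 8 neutrons (A = 15):
Total constituent mass: 7 × 1.007825 + 8 × 1.0086649 = 15.1240942 u
Δm = 15.1240942 − 15.000109 = 0.1239852 u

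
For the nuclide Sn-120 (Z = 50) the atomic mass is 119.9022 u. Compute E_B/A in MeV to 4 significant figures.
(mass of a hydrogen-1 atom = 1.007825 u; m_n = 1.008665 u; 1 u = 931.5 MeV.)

Mass of separated nucleons = 50(1.007825) + 70(1.008665) = 50.391250 + 70.606550 = 120.997800 u
The mass defect is 120.997800 − 119.9022 = 1.095600 u.
Converting to energy: 1.095600 u × 931.5 MeV/u = 1020.55 MeV
Per nucleon: 1020.55 / 120 = 8.505 MeV

8.505 MeV/nucleon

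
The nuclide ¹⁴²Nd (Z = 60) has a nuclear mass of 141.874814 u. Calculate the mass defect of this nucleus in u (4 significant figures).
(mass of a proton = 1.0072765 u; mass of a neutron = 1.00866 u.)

1.272 u

Mass of separated nucleons = 60(1.0072765) + 82(1.00866) = 60.4365900 + 82.71012 = 143.1467100 u
The mass defect is 143.1467100 − 141.874814 = 1.2718960 u.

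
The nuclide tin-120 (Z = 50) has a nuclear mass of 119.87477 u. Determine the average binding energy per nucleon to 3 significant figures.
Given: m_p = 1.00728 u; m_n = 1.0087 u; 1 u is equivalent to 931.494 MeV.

With 50 protons and 70 neutrons (A = 120):
Σm = 50·m_p + 70·m_n = 50.36400 + 70.6090 = 120.97300 u
Δm = 120.97300 − 119.87477 = 1.09823 u
Binding energy = Δm·c² = 1.09823 × 931.494 MeV/u = 1022.995 MeV
Dividing by A = 120 gives 8.52496 MeV per nucleon.

8.52 MeV/nucleon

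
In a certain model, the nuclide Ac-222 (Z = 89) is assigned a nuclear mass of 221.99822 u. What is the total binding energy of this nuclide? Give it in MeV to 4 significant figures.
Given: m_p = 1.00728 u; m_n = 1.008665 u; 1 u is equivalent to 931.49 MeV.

With 89 protons and 133 neutrons (A = 222):
Σm = 89·m_p + 133·m_n = 89.64792 + 134.152445 = 223.800365 u
Mass defect Δm = 223.800365 − 221.99822 = 1.802145 u
Converting to energy: 1.802145 u × 931.49 MeV/u = 1678.68 MeV

1679 MeV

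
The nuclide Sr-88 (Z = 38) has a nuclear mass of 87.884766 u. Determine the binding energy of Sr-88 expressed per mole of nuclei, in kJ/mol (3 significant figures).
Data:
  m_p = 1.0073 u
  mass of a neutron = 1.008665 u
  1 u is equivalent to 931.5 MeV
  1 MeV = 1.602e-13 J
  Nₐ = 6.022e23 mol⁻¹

Σm = 38·m_p + 50·m_n = 38.2774 + 50.433250 = 88.710650 u
Δm = 88.710650 − 87.884766 = 0.825884 u
Binding energy = Δm·c² = 0.825884 × 931.5 MeV/u = 769.311 MeV
Per nucleus in joules: 769.311 MeV × 1.602e-13 J/MeV = 1.2324e-10 J
Per mole: 1.2324e-10 J × 6.022e23 mol⁻¹ = 7.4215e+13 J/mol

7.42e+10 kJ/mol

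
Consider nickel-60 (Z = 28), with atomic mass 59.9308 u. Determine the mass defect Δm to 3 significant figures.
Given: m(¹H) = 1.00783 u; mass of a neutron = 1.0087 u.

Σm = 28·m(¹H) + 32·m_n = 28.21924 + 32.2784 = 60.49764 u
The mass defect is 60.49764 − 59.9308 = 0.56684 u.

0.567 u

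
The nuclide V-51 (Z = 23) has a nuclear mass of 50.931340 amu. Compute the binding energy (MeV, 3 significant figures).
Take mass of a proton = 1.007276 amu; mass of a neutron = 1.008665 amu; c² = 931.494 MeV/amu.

Mass of separated nucleons = 23(1.007276) + 28(1.008665) = 23.167348 + 28.242620 = 51.409968 amu
The mass defect is 51.409968 − 50.931340 = 0.478628 amu.
E_B = 0.478628 × 931.494 = 445.839 MeV

446 MeV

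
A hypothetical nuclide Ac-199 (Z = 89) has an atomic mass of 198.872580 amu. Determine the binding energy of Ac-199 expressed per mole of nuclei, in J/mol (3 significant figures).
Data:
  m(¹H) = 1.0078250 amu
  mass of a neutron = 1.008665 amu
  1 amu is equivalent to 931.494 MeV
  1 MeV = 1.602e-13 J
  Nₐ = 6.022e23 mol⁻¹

1.60e+14 J/mol

The nucleus contains 89 protons and 199 − 89 = 110 neutrons.
Mass of separated nucleons = 89(1.0078250) + 110(1.008665) = 89.6964250 + 110.953150 = 200.6495750 amu
The mass defect is 200.6495750 − 198.872580 = 1.7769950 amu.
Converting to energy: 1.7769950 amu × 931.494 MeV/amu = 1655.26 MeV
Per nucleus in joules: 1655.26 MeV × 1.602e-13 J/MeV = 2.6517e-10 J
Per mole: 2.6517e-10 J × 6.022e23 mol⁻¹ = 1.5969e+14 J/mol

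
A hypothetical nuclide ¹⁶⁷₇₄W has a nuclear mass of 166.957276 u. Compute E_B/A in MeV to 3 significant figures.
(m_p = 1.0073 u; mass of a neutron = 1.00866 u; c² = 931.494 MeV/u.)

7.74 MeV/nucleon

Σm = 74·m_p + 93·m_n = 74.5402 + 93.80538 = 168.34558 u
Δm = 168.34558 − 166.957276 = 1.388304 u
Converting to energy: 1.388304 u × 931.494 MeV/u = 1293.20 MeV
BE/A = 1293.20 MeV / 167 = 7.744 MeV/nucleon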